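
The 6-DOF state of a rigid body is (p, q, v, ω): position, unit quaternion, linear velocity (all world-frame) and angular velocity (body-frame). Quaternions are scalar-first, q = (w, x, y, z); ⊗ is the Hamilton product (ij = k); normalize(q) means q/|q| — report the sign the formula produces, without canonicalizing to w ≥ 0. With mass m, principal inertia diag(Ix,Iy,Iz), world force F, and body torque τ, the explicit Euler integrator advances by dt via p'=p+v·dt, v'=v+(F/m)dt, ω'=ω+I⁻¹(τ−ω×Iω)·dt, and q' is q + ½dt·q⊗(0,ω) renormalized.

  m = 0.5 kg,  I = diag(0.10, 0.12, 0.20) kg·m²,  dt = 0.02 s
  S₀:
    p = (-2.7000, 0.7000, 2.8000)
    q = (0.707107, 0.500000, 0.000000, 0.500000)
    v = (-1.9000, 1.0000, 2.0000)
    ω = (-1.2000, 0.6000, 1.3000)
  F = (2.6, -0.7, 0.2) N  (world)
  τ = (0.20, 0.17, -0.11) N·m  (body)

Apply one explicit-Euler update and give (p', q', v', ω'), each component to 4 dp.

linear accel F/m = (5.2000, -1.4000, 0.4000)
p + v·dt = (-2.7380, 0.7200, 2.8400)
v + (F/m)dt = (-1.7960, 0.9720, 2.0080)
gyro term ω×Iω = (0.0624, 0.1560, -0.0144)
α = I⁻¹(τ − ω×Iω) = (1.3760, 0.1167, -0.4780)
ω + α·dt = (-1.1725, 0.6023, 1.2904)
2q̇ = q⊗(0,ω) = (-0.0500000, -1.1485284, -0.8257358, 1.2192391)
q + ½dt·q⊗(0,ω), renormalized = (0.7065, 0.4884, -0.0083, 0.5121)

p' = (-2.7380, 0.7200, 2.8400)
q' = (0.7065, 0.4884, -0.0083, 0.5121)
v' = (-1.7960, 0.9720, 2.0080)
ω' = (-1.1725, 0.6023, 1.2904)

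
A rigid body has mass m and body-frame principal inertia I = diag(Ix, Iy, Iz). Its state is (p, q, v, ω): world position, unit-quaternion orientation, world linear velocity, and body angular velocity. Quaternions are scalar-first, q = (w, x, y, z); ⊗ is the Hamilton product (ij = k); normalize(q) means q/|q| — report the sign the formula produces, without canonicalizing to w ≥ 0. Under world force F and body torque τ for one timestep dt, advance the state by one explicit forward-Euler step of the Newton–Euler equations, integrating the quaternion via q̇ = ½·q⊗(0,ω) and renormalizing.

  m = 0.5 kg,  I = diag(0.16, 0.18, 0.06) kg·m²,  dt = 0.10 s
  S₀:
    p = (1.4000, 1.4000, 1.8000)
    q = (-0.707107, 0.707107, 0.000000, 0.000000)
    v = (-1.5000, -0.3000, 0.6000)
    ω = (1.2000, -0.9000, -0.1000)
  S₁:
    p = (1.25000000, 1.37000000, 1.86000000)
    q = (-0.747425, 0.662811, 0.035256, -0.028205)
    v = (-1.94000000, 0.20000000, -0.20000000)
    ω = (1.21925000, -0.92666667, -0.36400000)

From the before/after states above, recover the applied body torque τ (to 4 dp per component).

Δω = ω₁−ω₀ = (0.01925000, -0.02666667, -0.26400000)
applied torque τ = (0.0200, -0.0600, -0.1800)

τ = (0.0200, -0.0600, -0.1800)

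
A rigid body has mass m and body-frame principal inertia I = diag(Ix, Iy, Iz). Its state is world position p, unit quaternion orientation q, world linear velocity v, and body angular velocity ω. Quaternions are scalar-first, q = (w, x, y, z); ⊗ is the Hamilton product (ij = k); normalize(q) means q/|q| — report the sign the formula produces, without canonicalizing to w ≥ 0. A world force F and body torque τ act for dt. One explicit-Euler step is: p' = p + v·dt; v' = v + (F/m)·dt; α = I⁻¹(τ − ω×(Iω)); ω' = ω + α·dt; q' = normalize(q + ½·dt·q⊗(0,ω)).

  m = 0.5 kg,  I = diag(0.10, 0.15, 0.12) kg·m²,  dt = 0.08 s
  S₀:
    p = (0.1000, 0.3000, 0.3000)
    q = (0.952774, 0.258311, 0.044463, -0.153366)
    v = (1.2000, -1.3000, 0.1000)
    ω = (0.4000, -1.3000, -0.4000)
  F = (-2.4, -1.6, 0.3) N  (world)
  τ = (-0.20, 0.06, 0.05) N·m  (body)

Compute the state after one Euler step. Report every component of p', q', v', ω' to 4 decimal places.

p' = (0.1960, 0.1960, 0.3080)
q' = (0.9470, 0.2644, -0.0034, -0.1825)
v' = (0.8160, -1.5560, 0.1480)
ω' = (0.2525, -1.2697, -0.3493)

p + v·dt = (0.1960, 0.1960, 0.3080)
new velocity v' = (0.8160, -1.5560, 0.1480)
ω×(Iω) gyroscopic = (-0.0156, 0.0032, -0.0260)
angular accel α = (-1.8440, 0.3787, 0.6333)
ω' = ω + α·dt = (0.2525, -1.2697, -0.3493)
2q̇ = q⊗(0,ω) = (-0.1068689, 0.1639486, -1.1966282, -0.7346991)
q' = normalize(q + ½dt·q⊗(0,ω)) = (0.9470, 0.2644, -0.0034, -0.1825)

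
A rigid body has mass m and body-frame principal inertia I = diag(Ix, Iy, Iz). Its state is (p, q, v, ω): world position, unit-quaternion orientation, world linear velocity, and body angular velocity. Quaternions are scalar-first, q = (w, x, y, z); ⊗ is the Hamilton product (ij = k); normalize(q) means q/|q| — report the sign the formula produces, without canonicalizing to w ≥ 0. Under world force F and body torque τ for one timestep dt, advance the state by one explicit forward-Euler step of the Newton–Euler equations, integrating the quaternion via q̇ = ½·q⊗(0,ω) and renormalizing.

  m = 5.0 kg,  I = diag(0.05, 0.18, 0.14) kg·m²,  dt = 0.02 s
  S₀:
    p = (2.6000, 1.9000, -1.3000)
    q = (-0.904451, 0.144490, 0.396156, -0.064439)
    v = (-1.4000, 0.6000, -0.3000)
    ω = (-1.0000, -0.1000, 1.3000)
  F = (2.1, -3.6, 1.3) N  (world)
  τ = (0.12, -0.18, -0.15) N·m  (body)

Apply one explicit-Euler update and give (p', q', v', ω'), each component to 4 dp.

p' = p + v·dt = (2.5720, 1.9120, -1.3060)
v' = v + a·dt = (-1.3916, 0.5856, -0.2948)
(τ − ω×Iω)/I = (2.2960, -1.6500, -1.1643)
ω + α·dt = (-0.9541, -0.1330, 1.2767)
Hamilton product q⊗(0,ω) = (0.2678763, 1.4130099, -0.0329529, -0.7940793)
q + ½dt·q⊗(0,ω), renormalized = (-0.9017, 0.1586, 0.3958, -0.0724)

p' = (2.5720, 1.9120, -1.3060)
q' = (-0.9017, 0.1586, 0.3958, -0.0724)
v' = (-1.3916, 0.5856, -0.2948)
ω' = (-0.9541, -0.1330, 1.2767)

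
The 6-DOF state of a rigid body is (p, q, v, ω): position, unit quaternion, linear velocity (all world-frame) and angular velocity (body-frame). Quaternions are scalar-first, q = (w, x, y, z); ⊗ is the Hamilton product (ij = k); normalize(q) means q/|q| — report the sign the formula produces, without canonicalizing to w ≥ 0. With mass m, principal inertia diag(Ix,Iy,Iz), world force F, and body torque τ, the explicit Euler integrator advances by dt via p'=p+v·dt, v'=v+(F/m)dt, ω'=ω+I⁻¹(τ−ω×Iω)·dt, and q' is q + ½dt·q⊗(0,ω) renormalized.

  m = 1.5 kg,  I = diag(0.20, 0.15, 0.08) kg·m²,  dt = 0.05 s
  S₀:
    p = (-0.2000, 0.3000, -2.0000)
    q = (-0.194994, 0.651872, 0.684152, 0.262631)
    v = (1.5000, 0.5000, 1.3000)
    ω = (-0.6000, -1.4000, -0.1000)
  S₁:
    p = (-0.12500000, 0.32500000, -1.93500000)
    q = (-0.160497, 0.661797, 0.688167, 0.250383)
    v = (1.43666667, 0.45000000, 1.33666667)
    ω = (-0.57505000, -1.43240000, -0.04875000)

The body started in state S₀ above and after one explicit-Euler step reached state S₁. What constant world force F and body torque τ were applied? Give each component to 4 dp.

ω₁ − ω₀ = (0.02495000, -0.03240000, 0.05125000)
gyro term ω₀×Iω₀ = (-0.0098, 0.0072, -0.0420)
τ = I·(Δω/dt) + ω₀×(Iω₀) = (0.0900, -0.0900, 0.0400)
v₁ − v₀ = (-0.06333333, -0.05000000, 0.03666667)
F = m·Δv/dt = (-1.9000, -1.5000, 1.1000)

F = (-1.9000, -1.5000, 1.1000)
τ = (0.0900, -0.0900, 0.0400)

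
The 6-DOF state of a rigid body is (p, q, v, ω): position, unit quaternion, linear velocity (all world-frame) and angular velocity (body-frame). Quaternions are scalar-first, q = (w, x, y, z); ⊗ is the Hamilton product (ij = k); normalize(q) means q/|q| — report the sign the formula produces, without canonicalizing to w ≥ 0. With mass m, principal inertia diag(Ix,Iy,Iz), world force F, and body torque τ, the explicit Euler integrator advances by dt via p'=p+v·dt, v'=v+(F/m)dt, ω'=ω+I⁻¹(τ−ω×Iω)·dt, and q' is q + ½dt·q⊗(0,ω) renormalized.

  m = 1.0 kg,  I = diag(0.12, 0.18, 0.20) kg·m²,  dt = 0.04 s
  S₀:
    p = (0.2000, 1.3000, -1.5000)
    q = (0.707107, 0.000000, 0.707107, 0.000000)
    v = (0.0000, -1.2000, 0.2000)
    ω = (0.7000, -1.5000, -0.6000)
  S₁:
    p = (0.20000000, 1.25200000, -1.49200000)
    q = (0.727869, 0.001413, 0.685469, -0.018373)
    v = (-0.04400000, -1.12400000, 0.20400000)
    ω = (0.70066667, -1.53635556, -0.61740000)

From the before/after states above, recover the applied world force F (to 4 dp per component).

F = (-1.1000, 1.9000, 0.1000)

Δv = v₁−v₀ = (-0.04400000, 0.07600000, 0.00400000)
m·(v₁−v₀)/dt = (-1.1000, 1.9000, 0.1000)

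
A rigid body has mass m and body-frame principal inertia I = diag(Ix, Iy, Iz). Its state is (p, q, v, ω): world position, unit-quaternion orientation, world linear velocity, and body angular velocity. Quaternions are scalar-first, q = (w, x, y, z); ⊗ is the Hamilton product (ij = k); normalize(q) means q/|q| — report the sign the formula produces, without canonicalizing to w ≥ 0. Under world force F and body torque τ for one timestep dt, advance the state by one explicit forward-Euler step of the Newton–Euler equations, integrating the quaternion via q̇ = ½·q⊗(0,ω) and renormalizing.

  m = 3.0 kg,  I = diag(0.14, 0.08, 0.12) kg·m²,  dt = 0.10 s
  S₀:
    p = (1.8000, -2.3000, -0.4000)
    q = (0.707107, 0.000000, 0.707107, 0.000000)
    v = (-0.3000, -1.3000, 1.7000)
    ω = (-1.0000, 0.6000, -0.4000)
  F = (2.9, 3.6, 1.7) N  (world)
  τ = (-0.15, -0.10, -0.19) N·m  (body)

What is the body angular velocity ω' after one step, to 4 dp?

(τ − ω×Iω)/I = (-1.0029, -1.3500, -1.8833)
ω' = ω + α·dt = (-1.1003, 0.4650, -0.5883)

ω' = (-1.1003, 0.4650, -0.5883)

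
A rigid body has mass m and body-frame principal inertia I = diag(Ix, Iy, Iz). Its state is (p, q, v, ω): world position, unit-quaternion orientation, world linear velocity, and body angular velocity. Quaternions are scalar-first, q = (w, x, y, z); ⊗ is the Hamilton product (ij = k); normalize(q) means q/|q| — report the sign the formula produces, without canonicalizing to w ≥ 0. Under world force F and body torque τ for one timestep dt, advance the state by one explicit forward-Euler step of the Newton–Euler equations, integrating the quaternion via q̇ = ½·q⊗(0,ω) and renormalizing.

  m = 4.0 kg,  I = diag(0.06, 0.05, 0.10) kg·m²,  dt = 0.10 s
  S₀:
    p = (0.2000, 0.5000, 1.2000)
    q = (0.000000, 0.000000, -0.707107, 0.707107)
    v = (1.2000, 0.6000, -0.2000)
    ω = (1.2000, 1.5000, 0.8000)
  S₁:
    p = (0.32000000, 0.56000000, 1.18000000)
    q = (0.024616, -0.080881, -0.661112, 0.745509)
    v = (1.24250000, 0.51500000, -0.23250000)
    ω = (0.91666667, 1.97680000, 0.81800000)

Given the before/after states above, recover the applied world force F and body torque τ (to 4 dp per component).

F = (1.7000, -3.4000, -1.3000)
τ = (-0.1100, 0.2000, 0.0000)

v₁ − v₀ = (0.04250000, -0.08500000, -0.03250000)
applied force F = (1.7000, -3.4000, -1.3000)
ω₁ − ω₀ = (-0.28333333, 0.47680000, 0.01800000)
applied torque τ = (-0.1100, 0.2000, 0.0000)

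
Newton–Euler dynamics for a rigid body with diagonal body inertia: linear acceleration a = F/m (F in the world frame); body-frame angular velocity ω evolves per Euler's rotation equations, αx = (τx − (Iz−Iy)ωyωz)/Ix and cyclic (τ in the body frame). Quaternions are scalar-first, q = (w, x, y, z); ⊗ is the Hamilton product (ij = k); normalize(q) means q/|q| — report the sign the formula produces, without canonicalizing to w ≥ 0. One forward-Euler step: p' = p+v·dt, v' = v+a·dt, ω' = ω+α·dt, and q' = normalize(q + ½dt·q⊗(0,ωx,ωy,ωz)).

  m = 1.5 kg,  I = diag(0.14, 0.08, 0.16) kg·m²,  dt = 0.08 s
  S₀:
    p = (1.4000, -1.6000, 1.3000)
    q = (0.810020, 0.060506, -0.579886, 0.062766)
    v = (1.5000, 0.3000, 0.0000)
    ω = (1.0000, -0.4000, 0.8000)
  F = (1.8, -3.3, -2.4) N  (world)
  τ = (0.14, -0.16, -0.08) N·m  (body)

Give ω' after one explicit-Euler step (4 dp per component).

ω' = (1.0946, -0.5440, 0.7480)

precession coupling ω×(Iω) = (-0.0256, -0.0160, 0.0240)
α = I⁻¹(τ − ω×Iω) = (1.1829, -1.8000, -0.6500)
ω + α·dt = (1.0946, -0.5440, 0.7480)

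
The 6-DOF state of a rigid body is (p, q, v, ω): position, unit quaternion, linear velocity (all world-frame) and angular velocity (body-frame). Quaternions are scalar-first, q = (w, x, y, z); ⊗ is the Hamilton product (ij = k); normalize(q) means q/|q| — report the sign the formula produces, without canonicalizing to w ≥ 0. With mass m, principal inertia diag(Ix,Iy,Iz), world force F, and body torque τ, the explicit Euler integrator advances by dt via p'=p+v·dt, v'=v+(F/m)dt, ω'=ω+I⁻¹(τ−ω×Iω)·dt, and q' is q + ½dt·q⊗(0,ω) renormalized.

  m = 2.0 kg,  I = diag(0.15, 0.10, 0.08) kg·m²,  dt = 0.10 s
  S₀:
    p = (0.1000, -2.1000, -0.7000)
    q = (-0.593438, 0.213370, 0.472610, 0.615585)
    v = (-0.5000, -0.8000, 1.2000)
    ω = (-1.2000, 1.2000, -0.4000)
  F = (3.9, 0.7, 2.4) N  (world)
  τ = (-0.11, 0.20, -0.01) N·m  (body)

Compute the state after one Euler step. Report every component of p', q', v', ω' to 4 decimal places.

p' = (0.0500, -2.1800, -0.5800)
q' = (-0.5944, 0.2018, 0.4028, 0.6661)
v' = (-0.3050, -0.7650, 1.3200)
ω' = (-1.2797, 1.3664, -0.5025)

precession coupling ω×(Iω) = (0.0096, 0.0336, 0.0720)
(τ − ω×Iω)/I = (-0.7973, 1.6640, -1.0250)
ω + α·dt = (-1.2797, 1.3664, -0.5025)
Hamilton product q⊗(0,ω) = (-0.0648540, -0.2156204, -1.3654796, 1.0605512)
updated quaternion q' = (-0.5944, 0.2018, 0.4028, 0.6661)
linear accel F/m = (1.9500, 0.3500, 1.2000)
p + v·dt = (0.0500, -2.1800, -0.5800)
v' = v + a·dt = (-0.3050, -0.7650, 1.3200)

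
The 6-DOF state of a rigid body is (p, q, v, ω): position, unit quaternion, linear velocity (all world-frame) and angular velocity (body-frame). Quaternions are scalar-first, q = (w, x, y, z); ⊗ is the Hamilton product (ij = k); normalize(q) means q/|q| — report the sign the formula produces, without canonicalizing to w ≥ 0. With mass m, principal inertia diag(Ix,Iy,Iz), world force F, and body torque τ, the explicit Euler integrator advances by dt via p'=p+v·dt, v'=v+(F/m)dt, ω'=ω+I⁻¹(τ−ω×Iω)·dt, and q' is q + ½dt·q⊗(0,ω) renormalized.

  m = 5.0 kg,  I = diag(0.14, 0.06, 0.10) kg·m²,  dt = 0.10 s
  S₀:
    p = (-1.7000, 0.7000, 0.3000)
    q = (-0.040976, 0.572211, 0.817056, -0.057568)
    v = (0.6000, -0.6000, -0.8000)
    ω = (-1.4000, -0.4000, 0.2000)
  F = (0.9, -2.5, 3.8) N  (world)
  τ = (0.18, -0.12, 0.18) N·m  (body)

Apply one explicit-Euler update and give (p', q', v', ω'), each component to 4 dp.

p' = (-1.6400, 0.6400, 0.2200)
q' = (0.0160, 0.5805, 0.8140, -0.0122)
v' = (0.6180, -0.6500, -0.7240)
ω' = (-1.2691, -0.5813, 0.4248)

gyro term ω×Iω = (-0.0032, -0.0112, -0.0448)
α = I⁻¹(τ − ω×Iω) = (1.3086, -1.8133, 2.2480)
ω + α·dt = (-1.2691, -0.5813, 0.4248)
2q̇ = q⊗(0,ω) = (1.1394314, 0.1977504, -0.0174566, 0.9067988)
q + ½dt·q⊗(0,ω), renormalized = (0.0160, 0.5805, 0.8140, -0.0122)
a = F/m = (0.1800, -0.5000, 0.7600)
p + v·dt = (-1.6400, 0.6400, 0.2200)
new velocity v' = (0.6180, -0.6500, -0.7240)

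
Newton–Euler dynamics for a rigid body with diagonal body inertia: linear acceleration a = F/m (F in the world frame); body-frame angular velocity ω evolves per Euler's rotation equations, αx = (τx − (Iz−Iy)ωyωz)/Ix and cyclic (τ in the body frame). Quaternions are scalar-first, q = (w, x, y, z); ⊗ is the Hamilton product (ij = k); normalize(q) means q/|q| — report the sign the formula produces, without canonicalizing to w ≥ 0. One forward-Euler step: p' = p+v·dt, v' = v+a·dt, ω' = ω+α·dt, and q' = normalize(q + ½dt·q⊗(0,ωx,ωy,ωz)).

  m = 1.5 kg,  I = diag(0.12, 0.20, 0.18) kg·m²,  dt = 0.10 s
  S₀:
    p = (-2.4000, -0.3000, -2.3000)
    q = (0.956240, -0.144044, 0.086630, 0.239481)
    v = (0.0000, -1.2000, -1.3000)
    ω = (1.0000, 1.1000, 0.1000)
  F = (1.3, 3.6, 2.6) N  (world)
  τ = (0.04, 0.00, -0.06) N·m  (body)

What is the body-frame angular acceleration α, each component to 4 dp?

α = (0.3517, 0.0300, -0.8222)

ω×(Iω) gyroscopic = (-0.0022, -0.0060, 0.0880)
(τ − ω×Iω)/I = (0.3517, 0.0300, -0.8222)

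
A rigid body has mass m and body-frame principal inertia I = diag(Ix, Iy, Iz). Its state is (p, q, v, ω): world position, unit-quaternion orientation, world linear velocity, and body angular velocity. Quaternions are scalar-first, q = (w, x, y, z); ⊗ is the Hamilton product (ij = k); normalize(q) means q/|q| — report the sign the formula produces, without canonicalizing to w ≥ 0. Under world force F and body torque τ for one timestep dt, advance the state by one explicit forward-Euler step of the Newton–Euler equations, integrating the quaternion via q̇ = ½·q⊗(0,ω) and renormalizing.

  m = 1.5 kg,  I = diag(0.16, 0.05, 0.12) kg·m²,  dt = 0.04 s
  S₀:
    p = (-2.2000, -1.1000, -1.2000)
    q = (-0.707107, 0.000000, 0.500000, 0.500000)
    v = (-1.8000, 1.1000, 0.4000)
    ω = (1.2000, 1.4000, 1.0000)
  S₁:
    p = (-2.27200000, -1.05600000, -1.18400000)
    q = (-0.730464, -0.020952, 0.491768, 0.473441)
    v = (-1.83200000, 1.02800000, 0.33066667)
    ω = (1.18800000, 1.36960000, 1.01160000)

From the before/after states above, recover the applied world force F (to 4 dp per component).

F = (-1.2000, -2.7000, -2.6000)

velocity change Δv = (-0.03200000, -0.07200000, -0.06933333)
F = m·Δv/dt = (-1.2000, -2.7000, -2.6000)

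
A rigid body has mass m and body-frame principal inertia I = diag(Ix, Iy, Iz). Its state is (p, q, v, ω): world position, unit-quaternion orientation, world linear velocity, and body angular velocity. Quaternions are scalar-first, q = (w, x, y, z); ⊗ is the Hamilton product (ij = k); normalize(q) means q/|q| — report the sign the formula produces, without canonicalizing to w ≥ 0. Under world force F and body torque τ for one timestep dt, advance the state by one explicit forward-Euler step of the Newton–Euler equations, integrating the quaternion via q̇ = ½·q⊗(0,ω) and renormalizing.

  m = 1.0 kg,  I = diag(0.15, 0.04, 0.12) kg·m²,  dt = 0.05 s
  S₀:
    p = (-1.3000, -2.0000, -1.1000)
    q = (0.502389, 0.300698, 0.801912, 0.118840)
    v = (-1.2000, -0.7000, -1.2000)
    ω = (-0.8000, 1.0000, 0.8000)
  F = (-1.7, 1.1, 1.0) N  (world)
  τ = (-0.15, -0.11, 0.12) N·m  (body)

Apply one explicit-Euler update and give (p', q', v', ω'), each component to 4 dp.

p' = (-1.3600, -2.0350, -1.1600)
q' = (0.4856, 0.3035, 0.8055, 0.1523)
v' = (-1.2850, -0.6450, -1.1500)
ω' = (-0.8713, 0.8865, 0.8133)

new position p' = (-1.3600, -2.0350, -1.1600)
v + (F/m)dt = (-1.2850, -0.6450, -1.1500)
α = I⁻¹(τ − ω×Iω) = (-1.4267, -2.2700, 0.2667)
new body rate ω' = (-0.8713, 0.8865, 0.8133)
2q̇ = q⊗(0,ω) = (-0.6564256, 0.1207784, 0.1667586, 1.3441388)
q + ½dt·q⊗(0,ω), renormalized = (0.4856, 0.3035, 0.8055, 0.1523)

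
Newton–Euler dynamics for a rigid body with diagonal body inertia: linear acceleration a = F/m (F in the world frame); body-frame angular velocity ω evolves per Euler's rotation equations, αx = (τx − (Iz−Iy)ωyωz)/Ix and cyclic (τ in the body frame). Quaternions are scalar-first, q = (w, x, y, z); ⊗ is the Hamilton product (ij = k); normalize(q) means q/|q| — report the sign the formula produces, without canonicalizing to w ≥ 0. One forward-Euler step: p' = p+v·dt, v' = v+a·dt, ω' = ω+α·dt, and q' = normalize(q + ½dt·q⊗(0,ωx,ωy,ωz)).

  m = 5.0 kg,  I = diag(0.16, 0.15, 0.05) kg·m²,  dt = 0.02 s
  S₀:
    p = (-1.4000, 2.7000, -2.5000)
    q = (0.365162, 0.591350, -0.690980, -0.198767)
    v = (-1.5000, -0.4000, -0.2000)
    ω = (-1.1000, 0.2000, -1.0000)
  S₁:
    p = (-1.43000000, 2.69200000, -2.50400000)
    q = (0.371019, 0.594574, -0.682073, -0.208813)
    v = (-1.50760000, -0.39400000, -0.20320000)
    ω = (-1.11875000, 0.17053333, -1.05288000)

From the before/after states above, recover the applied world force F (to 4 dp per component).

F = (-1.9000, 1.5000, -0.8000)

velocity change Δv = (-0.00760000, 0.00600000, -0.00320000)
m·(v₁−v₀)/dt = (-1.9000, 1.5000, -0.8000)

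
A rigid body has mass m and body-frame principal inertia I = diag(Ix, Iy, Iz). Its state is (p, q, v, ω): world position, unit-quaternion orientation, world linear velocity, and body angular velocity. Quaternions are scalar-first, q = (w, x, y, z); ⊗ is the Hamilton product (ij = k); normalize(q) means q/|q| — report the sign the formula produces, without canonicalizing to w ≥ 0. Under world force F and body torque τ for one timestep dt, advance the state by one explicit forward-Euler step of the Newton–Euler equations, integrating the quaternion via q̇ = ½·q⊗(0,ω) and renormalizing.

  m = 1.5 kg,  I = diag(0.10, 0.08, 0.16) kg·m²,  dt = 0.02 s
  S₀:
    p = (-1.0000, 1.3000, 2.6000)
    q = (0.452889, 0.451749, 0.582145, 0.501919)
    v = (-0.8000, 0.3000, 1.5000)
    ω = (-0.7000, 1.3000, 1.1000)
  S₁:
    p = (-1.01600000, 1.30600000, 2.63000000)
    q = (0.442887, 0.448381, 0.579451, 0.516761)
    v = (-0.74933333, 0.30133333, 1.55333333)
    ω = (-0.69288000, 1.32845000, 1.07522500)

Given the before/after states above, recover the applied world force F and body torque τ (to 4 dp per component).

F = (3.8000, 0.1000, 4.0000)
τ = (0.1500, 0.1600, -0.1800)

Δω = ω₁−ω₀ = (0.00712000, 0.02845000, -0.02477500)
τ = I·(Δω/dt) + ω₀×(Iω₀) = (0.1500, 0.1600, -0.1800)
Δv = v₁−v₀ = (0.05066667, 0.00133333, 0.05333333)
F = m·Δv/dt = (3.8000, 0.1000, 4.0000)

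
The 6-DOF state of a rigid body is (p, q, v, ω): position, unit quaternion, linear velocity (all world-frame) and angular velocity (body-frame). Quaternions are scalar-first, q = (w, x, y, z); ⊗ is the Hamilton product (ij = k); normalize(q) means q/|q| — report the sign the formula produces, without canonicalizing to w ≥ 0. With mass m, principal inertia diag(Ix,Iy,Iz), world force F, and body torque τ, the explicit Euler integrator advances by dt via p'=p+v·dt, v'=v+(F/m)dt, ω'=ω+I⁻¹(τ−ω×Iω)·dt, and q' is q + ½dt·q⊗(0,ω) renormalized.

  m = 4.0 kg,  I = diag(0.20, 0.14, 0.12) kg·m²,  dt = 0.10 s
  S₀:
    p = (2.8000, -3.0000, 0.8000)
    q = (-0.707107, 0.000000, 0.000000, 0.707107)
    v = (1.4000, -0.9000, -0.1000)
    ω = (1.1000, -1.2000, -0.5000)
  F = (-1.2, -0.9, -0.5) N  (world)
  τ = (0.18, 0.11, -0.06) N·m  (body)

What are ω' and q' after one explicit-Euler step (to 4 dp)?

angular accel α = (0.9600, 1.1000, -1.1600)
ω' = ω + α·dt = (1.1960, -1.0900, -0.6160)
Hamilton product q⊗(0,ω) = (0.3535535, 0.0707107, 1.6263461, 0.3535535)
q + ½dt·q⊗(0,ω), renormalized = (-0.6869, 0.0035, 0.0810, 0.7222)

ω' = (1.1960, -1.0900, -0.6160)
q' = (-0.6869, 0.0035, 0.0810, 0.7222)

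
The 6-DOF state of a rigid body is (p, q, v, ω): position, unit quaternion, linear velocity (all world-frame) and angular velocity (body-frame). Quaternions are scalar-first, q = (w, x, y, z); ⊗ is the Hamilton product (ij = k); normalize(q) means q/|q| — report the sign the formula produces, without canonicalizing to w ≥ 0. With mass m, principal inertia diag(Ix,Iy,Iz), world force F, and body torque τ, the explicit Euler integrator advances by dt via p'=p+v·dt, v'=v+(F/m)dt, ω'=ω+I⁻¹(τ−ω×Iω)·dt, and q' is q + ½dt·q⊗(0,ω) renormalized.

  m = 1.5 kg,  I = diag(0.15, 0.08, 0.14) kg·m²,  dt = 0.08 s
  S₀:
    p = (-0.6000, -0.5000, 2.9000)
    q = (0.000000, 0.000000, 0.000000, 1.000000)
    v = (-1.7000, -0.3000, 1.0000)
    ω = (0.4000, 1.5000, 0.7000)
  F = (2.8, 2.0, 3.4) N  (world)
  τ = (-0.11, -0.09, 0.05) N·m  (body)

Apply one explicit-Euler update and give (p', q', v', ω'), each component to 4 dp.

p' = p + v·dt = (-0.7360, -0.5240, 2.9800)
v + (F/m)dt = (-1.5507, -0.1933, 1.1813)
angular accel α = (-1.1533, -1.1600, 0.6571)
ω' = ω + α·dt = (0.3077, 1.4072, 0.7526)
2q̇ = q⊗(0,ω) = (-0.7000000, -1.5000000, 0.4000000, 0.0000000)
updated quaternion q' = (-0.0279, -0.0599, 0.0160, 0.9977)

p' = (-0.7360, -0.5240, 2.9800)
q' = (-0.0279, -0.0599, 0.0160, 0.9977)
v' = (-1.5507, -0.1933, 1.1813)
ω' = (0.3077, 1.4072, 0.7526)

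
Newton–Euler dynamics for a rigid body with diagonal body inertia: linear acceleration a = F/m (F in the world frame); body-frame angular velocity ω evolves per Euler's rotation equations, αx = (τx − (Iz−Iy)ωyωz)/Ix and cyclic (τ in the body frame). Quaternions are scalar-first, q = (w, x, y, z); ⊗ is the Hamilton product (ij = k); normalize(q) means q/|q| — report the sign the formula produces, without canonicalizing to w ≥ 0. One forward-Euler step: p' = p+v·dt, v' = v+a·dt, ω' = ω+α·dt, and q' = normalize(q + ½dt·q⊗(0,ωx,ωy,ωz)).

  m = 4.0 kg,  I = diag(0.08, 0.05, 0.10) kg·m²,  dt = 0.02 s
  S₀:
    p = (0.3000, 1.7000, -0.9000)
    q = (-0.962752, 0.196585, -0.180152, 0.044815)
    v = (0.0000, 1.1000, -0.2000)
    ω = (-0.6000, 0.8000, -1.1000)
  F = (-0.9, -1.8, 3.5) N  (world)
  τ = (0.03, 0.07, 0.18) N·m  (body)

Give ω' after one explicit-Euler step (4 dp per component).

gyro term ω×Iω = (-0.0440, -0.0132, 0.0144)
angular accel α = (0.9250, 1.6640, 1.6560)
ω + α·dt = (-0.5815, 0.8333, -1.0669)

ω' = (-0.5815, 0.8333, -1.0669)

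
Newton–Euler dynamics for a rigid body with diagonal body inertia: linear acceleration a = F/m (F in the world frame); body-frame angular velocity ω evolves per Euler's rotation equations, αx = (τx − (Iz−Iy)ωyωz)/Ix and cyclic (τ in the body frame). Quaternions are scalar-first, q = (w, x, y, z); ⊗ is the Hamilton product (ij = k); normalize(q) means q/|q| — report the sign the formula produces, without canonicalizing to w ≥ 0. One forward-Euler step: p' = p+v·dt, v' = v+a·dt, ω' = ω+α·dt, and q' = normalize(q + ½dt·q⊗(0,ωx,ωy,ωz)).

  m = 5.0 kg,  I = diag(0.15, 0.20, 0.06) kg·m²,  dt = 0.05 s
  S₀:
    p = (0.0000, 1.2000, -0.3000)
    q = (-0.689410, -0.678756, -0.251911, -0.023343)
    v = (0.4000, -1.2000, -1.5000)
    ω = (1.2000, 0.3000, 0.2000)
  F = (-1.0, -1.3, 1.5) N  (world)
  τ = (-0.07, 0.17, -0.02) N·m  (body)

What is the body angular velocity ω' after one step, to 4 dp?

angular accel α = (-0.4107, 0.7420, -0.6333)
ω + α·dt = (1.1795, 0.3371, 0.1683)

ω' = (1.1795, 0.3371, 0.1683)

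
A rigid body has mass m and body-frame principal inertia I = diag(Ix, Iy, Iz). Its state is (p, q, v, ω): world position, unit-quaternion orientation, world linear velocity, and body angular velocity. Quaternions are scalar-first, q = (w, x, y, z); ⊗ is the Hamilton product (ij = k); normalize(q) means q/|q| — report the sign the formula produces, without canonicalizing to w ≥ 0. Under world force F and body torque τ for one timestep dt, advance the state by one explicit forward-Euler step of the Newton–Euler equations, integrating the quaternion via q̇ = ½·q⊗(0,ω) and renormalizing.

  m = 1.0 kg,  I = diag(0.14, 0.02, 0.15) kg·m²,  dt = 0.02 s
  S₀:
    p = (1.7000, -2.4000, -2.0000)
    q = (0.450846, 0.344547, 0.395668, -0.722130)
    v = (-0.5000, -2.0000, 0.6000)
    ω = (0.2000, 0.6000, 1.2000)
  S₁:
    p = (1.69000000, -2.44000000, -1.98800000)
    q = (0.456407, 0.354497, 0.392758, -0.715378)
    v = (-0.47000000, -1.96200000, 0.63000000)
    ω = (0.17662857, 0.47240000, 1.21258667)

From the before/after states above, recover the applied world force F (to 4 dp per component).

Δv = v₁−v₀ = (0.03000000, 0.03800000, 0.03000000)
m·(v₁−v₀)/dt = (1.5000, 1.9000, 1.5000)

F = (1.5000, 1.9000, 1.5000)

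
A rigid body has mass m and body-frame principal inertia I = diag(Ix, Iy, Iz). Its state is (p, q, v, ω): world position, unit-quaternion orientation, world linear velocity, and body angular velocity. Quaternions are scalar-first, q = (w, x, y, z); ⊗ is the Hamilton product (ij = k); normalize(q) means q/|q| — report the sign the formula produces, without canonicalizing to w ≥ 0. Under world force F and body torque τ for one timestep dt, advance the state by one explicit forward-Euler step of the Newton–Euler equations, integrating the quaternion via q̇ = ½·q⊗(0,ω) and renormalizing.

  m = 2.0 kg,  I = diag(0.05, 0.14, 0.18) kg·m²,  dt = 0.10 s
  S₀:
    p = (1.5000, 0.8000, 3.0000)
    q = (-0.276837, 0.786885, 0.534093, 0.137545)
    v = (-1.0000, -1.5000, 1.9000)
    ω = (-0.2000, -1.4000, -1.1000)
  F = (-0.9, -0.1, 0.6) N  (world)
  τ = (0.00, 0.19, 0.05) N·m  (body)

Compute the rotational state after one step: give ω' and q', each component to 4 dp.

ω' = (-0.3232, -1.2439, -1.0862)
q' = (-0.2231, 0.7668, 0.5930, 0.1026)

α = I⁻¹(τ − ω×Iω) = (-1.2320, 1.5614, 0.1378)
ω + α·dt = (-0.3232, -1.2439, -1.0862)
Hamilton product q⊗(0,ω) = (1.0564067, -0.3395719, 1.2256363, -0.6902997)
updated quaternion q' = (-0.2231, 0.7668, 0.5930, 0.1026)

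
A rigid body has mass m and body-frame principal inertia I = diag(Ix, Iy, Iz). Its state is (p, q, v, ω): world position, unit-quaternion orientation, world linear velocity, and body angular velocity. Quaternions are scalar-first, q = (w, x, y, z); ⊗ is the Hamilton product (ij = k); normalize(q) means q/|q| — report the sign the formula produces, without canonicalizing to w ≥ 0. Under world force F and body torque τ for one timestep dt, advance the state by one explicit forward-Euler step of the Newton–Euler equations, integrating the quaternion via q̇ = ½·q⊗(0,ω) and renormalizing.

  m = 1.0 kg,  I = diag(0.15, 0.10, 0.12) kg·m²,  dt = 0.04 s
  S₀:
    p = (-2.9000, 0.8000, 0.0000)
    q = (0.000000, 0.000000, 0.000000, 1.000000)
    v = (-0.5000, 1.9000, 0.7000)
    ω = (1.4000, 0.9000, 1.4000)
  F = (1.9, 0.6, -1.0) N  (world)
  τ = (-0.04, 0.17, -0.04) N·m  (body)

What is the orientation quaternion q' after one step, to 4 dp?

2q̇ = q⊗(0,ω) = (-1.4000000, -0.9000000, 1.4000000, 0.0000000)
q' = normalize(q + ½dt·q⊗(0,ω)) = (-0.0280, -0.0180, 0.0280, 0.9991)

q' = (-0.0280, -0.0180, 0.0280, 0.9991)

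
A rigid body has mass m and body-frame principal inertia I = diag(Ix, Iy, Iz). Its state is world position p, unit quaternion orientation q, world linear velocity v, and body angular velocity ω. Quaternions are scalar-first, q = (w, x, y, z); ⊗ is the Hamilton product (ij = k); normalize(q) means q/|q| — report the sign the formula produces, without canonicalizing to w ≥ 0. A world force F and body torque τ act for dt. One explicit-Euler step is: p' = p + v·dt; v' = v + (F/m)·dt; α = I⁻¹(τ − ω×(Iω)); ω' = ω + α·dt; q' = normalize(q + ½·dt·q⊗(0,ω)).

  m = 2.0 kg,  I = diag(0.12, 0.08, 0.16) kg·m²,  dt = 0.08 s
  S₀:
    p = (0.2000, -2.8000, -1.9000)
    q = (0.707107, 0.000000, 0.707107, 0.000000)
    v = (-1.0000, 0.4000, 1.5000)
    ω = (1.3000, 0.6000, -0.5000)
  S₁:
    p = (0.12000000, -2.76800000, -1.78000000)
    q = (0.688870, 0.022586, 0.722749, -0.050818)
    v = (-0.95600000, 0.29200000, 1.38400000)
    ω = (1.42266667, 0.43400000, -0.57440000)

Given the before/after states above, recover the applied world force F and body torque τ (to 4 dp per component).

F = (1.1000, -2.7000, -2.9000)
τ = (0.1600, -0.1400, -0.1800)

velocity change Δv = (0.04400000, -0.10800000, -0.11600000)
F = m·Δv/dt = (1.1000, -2.7000, -2.9000)
ω₁ − ω₀ = (0.12266667, -0.16600000, -0.07440000)
precession coupling = (-0.0240, 0.0260, -0.0312)
I·α + gyro = (0.1600, -0.1400, -0.1800)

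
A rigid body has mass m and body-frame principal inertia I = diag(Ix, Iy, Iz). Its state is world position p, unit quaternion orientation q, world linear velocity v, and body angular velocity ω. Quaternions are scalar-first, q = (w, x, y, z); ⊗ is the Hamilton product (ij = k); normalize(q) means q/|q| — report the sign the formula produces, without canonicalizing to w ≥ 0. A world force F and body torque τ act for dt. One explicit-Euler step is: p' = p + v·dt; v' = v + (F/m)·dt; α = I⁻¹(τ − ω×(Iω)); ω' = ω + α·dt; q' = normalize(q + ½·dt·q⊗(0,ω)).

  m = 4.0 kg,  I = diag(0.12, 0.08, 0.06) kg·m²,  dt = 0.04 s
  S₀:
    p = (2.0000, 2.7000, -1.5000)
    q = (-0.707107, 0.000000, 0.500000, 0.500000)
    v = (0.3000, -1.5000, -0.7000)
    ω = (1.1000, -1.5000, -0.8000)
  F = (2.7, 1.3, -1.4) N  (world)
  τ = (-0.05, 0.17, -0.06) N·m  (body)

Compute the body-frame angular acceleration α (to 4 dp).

α = (-0.2167, 2.7850, -2.1000)

gyro term ω×Iω = (-0.0240, -0.0528, 0.0660)
(τ − ω×Iω)/I = (-0.2167, 2.7850, -2.1000)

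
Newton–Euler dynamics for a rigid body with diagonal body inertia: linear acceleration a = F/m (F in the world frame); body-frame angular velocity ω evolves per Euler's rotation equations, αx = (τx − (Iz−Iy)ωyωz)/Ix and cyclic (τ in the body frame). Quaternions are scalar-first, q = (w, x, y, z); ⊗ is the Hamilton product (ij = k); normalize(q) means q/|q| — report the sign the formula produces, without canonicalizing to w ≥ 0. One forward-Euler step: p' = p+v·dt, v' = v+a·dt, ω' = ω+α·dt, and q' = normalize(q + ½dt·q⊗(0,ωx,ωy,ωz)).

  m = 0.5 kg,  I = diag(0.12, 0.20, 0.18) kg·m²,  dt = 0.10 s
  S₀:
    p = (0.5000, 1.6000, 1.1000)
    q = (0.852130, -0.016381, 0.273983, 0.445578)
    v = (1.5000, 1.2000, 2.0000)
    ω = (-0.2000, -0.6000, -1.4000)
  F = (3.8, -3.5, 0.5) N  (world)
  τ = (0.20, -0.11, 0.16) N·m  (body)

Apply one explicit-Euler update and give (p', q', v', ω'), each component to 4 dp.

p' = (0.6500, 1.7200, 1.3000)
q' = (0.8888, -0.0306, 0.2421, 0.3880)
v' = (2.2600, 0.5000, 2.1000)
ω' = (-0.0193, -0.6466, -1.3164)

p' = p + v·dt = (0.6500, 1.7200, 1.3000)
v' = v + a·dt = (2.2600, 0.5000, 2.1000)
(τ − ω×Iω)/I = (1.8067, -0.4660, 0.8356)
ω + α·dt = (-0.0193, -0.6466, -1.3164)
q⊗(0,ω) = (0.7849228, -0.2866554, -0.6233270, -1.1283568)
q + ½dt·q⊗(0,ω), renormalized = (0.8888, -0.0306, 0.2421, 0.3880)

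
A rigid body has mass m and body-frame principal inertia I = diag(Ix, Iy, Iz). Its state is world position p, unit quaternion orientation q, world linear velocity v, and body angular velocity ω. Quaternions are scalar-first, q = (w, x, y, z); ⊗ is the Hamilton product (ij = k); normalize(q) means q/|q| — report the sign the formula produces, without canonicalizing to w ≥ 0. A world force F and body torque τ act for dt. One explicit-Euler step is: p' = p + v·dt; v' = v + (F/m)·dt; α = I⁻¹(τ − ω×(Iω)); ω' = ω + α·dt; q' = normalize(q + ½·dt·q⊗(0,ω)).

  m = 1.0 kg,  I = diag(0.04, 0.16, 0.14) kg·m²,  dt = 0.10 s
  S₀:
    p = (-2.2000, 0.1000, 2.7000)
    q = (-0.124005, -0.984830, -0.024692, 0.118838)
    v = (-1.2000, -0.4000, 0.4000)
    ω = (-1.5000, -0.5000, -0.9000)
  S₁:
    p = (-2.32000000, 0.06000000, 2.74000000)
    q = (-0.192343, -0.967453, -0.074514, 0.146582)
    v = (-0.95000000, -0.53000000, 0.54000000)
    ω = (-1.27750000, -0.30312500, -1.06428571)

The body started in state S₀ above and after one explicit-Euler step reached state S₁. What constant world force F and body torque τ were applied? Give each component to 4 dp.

ω₁ − ω₀ = (0.22250000, 0.19687500, -0.16428571)
I·α + gyro = (0.0800, 0.1800, -0.1400)
v₁ − v₀ = (0.25000000, -0.13000000, 0.14000000)
applied force F = (2.5000, -1.3000, 1.4000)

F = (2.5000, -1.3000, 1.4000)
τ = (0.0800, 0.1800, -0.1400)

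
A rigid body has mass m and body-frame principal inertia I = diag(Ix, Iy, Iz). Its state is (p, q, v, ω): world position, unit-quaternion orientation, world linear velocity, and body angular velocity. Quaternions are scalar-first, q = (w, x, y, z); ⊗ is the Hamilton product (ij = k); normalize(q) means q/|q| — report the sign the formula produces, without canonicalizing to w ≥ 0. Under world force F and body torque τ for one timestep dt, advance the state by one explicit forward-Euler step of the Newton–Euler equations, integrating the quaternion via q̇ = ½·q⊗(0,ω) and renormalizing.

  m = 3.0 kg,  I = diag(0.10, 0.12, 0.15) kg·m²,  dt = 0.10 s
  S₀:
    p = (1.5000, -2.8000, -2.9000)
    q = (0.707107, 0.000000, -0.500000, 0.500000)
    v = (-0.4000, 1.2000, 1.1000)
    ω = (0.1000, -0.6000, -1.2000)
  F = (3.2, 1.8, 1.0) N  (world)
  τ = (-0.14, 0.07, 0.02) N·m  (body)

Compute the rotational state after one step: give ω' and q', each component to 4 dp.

ω' = (-0.0616, -0.5467, -1.1859)
q' = (0.7205, 0.0484, -0.5175, 0.4590)

angular accel α = (-1.6160, 0.5333, 0.1413)
ω + α·dt = (-0.0616, -0.5467, -1.1859)
q⊗(0,ω) = (0.3000000, 0.9707107, -0.3742642, -0.7985284)
q + ½dt·q⊗(0,ω), renormalized = (0.7205, 0.0484, -0.5175, 0.4590)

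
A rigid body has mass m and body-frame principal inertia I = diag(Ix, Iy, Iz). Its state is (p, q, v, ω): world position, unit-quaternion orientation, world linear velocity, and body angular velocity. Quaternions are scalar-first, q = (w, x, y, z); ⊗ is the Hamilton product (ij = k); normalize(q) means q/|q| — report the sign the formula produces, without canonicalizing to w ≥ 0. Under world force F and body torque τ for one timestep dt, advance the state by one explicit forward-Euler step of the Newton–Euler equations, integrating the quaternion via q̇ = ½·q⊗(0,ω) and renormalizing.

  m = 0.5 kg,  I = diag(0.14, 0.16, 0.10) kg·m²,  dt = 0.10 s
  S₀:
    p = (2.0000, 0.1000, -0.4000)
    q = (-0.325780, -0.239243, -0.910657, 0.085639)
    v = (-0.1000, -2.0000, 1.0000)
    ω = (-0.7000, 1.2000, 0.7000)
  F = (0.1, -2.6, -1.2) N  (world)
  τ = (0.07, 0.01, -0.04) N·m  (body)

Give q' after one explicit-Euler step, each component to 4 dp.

q' = (-0.2817, -0.2641, -0.9220, 0.0279)

q⊗(0,ω) = (0.8653710, -0.5121807, -0.2834132, -1.1525975)
updated quaternion q' = (-0.2817, -0.2641, -0.9220, 0.0279)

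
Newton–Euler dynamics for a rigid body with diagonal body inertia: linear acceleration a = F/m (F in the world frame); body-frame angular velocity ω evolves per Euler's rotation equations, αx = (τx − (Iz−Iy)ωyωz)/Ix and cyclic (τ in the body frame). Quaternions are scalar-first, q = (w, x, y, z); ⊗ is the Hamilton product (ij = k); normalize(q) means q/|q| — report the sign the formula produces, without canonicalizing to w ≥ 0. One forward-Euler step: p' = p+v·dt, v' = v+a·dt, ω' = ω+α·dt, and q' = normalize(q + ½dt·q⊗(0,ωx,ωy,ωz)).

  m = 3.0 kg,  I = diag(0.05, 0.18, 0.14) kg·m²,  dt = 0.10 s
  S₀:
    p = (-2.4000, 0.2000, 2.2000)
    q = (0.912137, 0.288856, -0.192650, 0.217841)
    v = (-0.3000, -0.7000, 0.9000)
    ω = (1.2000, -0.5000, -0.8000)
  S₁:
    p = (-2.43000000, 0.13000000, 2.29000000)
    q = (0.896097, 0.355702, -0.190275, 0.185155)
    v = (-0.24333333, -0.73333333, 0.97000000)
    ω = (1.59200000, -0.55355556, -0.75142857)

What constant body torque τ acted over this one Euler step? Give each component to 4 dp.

τ = (0.1800, -0.0100, -0.0100)

Δω = ω₁−ω₀ = (0.39200000, -0.05355556, 0.04857143)
applied torque τ = (0.1800, -0.0100, -0.0100)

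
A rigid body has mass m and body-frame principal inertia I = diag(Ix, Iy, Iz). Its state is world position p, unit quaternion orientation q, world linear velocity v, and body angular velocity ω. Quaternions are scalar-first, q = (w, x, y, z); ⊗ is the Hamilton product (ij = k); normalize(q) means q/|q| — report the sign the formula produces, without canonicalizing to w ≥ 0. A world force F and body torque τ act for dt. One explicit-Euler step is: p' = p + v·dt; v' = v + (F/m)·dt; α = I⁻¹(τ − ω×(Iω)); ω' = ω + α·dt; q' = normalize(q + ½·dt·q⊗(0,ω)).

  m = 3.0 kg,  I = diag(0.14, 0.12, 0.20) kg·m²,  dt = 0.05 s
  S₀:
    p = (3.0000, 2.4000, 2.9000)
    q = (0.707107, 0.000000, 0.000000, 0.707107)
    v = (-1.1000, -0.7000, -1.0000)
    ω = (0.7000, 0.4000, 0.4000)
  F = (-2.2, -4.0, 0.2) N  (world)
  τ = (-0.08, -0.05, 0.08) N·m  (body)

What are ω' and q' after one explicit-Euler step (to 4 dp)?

precession coupling ω×(Iω) = (0.0128, -0.0168, -0.0056)
α = I⁻¹(τ − ω×Iω) = (-0.6629, -0.2767, 0.4280)
ω' = ω + α·dt = (0.6669, 0.3862, 0.4214)
q⊗(0,ω) = (-0.2828428, 0.2121321, 0.7778177, 0.2828428)
updated quaternion q' = (0.6999, 0.0053, 0.0194, 0.7140)

ω' = (0.6669, 0.3862, 0.4214)
q' = (0.6999, 0.0053, 0.0194, 0.7140)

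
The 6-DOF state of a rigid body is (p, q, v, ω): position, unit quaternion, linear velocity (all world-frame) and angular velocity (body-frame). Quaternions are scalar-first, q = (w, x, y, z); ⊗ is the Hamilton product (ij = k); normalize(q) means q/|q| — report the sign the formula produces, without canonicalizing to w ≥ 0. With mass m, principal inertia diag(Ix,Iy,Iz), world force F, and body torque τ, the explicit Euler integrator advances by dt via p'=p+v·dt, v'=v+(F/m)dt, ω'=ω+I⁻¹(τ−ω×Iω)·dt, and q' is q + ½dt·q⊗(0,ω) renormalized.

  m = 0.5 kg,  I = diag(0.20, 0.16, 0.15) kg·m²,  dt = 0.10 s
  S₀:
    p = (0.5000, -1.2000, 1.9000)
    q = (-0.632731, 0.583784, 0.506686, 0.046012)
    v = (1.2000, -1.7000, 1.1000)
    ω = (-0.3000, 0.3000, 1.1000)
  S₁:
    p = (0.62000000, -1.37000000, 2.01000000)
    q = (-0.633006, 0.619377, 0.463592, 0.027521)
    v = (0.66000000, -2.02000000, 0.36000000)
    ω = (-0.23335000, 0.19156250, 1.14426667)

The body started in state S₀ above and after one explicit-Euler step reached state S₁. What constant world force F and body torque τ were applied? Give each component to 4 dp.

Δω = ω₁−ω₀ = (0.06665000, -0.10843750, 0.04426667)
ω₀×(Iω₀) = (-0.0033, -0.0165, 0.0036)
applied torque τ = (0.1300, -0.1900, 0.0700)
velocity change Δv = (-0.54000000, -0.32000000, -0.74000000)
F = m·Δv/dt = (-2.7000, -1.6000, -3.7000)

F = (-2.7000, -1.6000, -3.7000)
τ = (0.1300, -0.1900, 0.0700)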